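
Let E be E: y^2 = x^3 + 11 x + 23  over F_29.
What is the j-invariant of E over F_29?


Delta = -16(4 a^3 + 27 b^2) mod 29 = 10
-1728 * (4 a)^3 = -1728 * (4*11)^3 mod 29 = 16
j = 16 * 10^(-1) mod 29 = 19

j = 19 (mod 29)


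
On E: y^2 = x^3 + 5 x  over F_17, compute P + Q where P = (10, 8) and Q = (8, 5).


P != Q, so use the chord formula.
s = (y2 - y1) / (x2 - x1) = (14) / (15) mod 17 = 10
x3 = s^2 - x1 - x2 mod 17 = 10^2 - 10 - 8 = 14
y3 = s (x1 - x3) - y1 mod 17 = 10 * (10 - 14) - 8 = 3

P + Q = (14, 3)


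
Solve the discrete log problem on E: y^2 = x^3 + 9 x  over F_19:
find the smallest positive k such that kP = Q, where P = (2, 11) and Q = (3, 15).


Enumerate multiples of P until we hit Q = (3, 15):
  1P = (2, 11)
  2P = (7, 11)
  3P = (10, 8)
  4P = (11, 9)
  5P = (3, 4)
  6P = (6, 17)
  7P = (18, 3)
  8P = (4, 9)
  9P = (14, 1)
  10P = (0, 0)
  11P = (14, 18)
  12P = (4, 10)
  13P = (18, 16)
  14P = (6, 2)
  15P = (3, 15)
Match found at i = 15.

k = 15


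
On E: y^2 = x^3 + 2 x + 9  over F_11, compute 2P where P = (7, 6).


Doubling: s = (3 x1^2 + a) / (2 y1)
s = (3*7^2 + 2) / (2*6) mod 11 = 6
x3 = s^2 - 2 x1 mod 11 = 6^2 - 2*7 = 0
y3 = s (x1 - x3) - y1 mod 11 = 6 * (7 - 0) - 6 = 3

2P = (0, 3)


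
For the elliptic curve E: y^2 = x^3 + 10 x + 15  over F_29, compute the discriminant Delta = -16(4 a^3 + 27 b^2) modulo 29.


4 a^3 + 27 b^2 = 4*10^3 + 27*15^2 = 4000 + 6075 = 10075
Delta = -16 * (10075) = -161200
Delta mod 29 = 11

Delta = 11 (mod 29)


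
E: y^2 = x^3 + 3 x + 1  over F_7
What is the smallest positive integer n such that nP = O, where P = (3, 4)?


Compute successive multiples of P until we hit O:
  1P = (3, 4)
  2P = (5, 6)
  3P = (0, 6)
  4P = (6, 5)
  5P = (2, 1)
  6P = (4, 0)
  7P = (2, 6)
  8P = (6, 2)
  ... (continuing to 12P)
  12P = O

ord(P) = 12


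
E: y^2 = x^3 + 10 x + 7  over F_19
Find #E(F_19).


For each x in F_19, count y with y^2 = x^3 + 10 x + 7 mod 19:
  x = 0: RHS = 7, y in [8, 11]  -> 2 point(s)
  x = 2: RHS = 16, y in [4, 15]  -> 2 point(s)
  x = 3: RHS = 7, y in [8, 11]  -> 2 point(s)
  x = 4: RHS = 16, y in [4, 15]  -> 2 point(s)
  x = 5: RHS = 11, y in [7, 12]  -> 2 point(s)
  x = 6: RHS = 17, y in [6, 13]  -> 2 point(s)
  x = 9: RHS = 9, y in [3, 16]  -> 2 point(s)
  x = 10: RHS = 5, y in [9, 10]  -> 2 point(s)
  x = 11: RHS = 4, y in [2, 17]  -> 2 point(s)
  x = 13: RHS = 16, y in [4, 15]  -> 2 point(s)
  x = 15: RHS = 17, y in [6, 13]  -> 2 point(s)
  x = 16: RHS = 7, y in [8, 11]  -> 2 point(s)
  x = 17: RHS = 17, y in [6, 13]  -> 2 point(s)
Affine points: 26. Add the point at infinity: total = 27.

#E(F_19) = 27


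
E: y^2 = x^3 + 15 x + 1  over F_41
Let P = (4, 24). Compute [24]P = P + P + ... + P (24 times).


k = 24 = 11000_2 (binary, LSB first: 00011)
Double-and-add from P = (4, 24):
  bit 0 = 0: acc unchanged = O
  bit 1 = 0: acc unchanged = O
  bit 2 = 0: acc unchanged = O
  bit 3 = 1: acc = O + (5, 18) = (5, 18)
  bit 4 = 1: acc = (5, 18) + (27, 9) = (4, 17)

24P = (4, 17)


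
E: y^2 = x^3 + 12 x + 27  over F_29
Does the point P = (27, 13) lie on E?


Check whether y^2 = x^3 + 12 x + 27 (mod 29) for (x, y) = (27, 13).
LHS: y^2 = 13^2 mod 29 = 24
RHS: x^3 + 12 x + 27 = 27^3 + 12*27 + 27 mod 29 = 24
LHS = RHS

Yes, on the curve


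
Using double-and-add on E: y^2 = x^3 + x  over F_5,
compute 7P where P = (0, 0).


k = 7 = 111_2 (binary, LSB first: 111)
Double-and-add from P = (0, 0):
  bit 0 = 1: acc = O + (0, 0) = (0, 0)
  bit 1 = 1: acc = (0, 0) + O = (0, 0)
  bit 2 = 1: acc = (0, 0) + O = (0, 0)

7P = (0, 0)


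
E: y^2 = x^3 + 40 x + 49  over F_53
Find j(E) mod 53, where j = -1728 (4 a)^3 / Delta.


Delta = -16(4 a^3 + 27 b^2) mod 53 = 30
-1728 * (4 a)^3 = -1728 * (4*40)^3 mod 53 = 21
j = 21 * 30^(-1) mod 53 = 6

j = 6 (mod 53)


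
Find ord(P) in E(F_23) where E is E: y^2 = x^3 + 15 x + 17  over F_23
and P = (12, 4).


Compute successive multiples of P until we hit O:
  1P = (12, 4)
  2P = (2, 20)
  3P = (18, 1)
  4P = (22, 1)
  5P = (16, 11)
  6P = (11, 15)
  7P = (6, 22)
  8P = (14, 2)
  ... (continuing to 25P)
  25P = O

ord(P) = 25


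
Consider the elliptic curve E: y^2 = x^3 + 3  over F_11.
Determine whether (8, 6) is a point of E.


Check whether y^2 = x^3 + 0 x + 3 (mod 11) for (x, y) = (8, 6).
LHS: y^2 = 6^2 mod 11 = 3
RHS: x^3 + 0 x + 3 = 8^3 + 0*8 + 3 mod 11 = 9
LHS != RHS

No, not on the curve


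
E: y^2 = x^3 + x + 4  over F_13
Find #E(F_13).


For each x in F_13, count y with y^2 = x^3 + 1 x + 4 mod 13:
  x = 0: RHS = 4, y in [2, 11]  -> 2 point(s)
  x = 2: RHS = 1, y in [1, 12]  -> 2 point(s)
  x = 5: RHS = 4, y in [2, 11]  -> 2 point(s)
  x = 7: RHS = 3, y in [4, 9]  -> 2 point(s)
  x = 8: RHS = 4, y in [2, 11]  -> 2 point(s)
  x = 9: RHS = 1, y in [1, 12]  -> 2 point(s)
  x = 10: RHS = 0, y in [0]  -> 1 point(s)
Affine points: 13. Add the point at infinity: total = 14.

#E(F_13) = 14


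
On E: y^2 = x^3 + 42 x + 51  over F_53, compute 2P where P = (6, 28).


Doubling: s = (3 x1^2 + a) / (2 y1)
s = (3*6^2 + 42) / (2*28) mod 53 = 50
x3 = s^2 - 2 x1 mod 53 = 50^2 - 2*6 = 50
y3 = s (x1 - x3) - y1 mod 53 = 50 * (6 - 50) - 28 = 51

2P = (50, 51)


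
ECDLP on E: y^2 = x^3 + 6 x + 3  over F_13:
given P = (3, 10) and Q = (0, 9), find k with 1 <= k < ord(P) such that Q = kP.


Enumerate multiples of P until we hit Q = (0, 9):
  1P = (3, 10)
  2P = (8, 11)
  3P = (1, 6)
  4P = (0, 9)
Match found at i = 4.

k = 4


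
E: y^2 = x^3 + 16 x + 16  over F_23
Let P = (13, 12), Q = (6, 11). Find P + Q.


P != Q, so use the chord formula.
s = (y2 - y1) / (x2 - x1) = (22) / (16) mod 23 = 10
x3 = s^2 - x1 - x2 mod 23 = 10^2 - 13 - 6 = 12
y3 = s (x1 - x3) - y1 mod 23 = 10 * (13 - 12) - 12 = 21

P + Q = (12, 21)


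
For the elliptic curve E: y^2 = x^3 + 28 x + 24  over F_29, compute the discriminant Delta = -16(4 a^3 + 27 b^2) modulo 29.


4 a^3 + 27 b^2 = 4*28^3 + 27*24^2 = 87808 + 15552 = 103360
Delta = -16 * (103360) = -1653760
Delta mod 29 = 23

Delta = 23 (mod 29)


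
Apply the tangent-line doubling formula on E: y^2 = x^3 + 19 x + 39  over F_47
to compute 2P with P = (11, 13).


Doubling: s = (3 x1^2 + a) / (2 y1)
s = (3*11^2 + 19) / (2*13) mod 47 = 40
x3 = s^2 - 2 x1 mod 47 = 40^2 - 2*11 = 27
y3 = s (x1 - x3) - y1 mod 47 = 40 * (11 - 27) - 13 = 5

2P = (27, 5)


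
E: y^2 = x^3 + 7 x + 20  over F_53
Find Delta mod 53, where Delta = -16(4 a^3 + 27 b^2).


4 a^3 + 27 b^2 = 4*7^3 + 27*20^2 = 1372 + 10800 = 12172
Delta = -16 * (12172) = -194752
Delta mod 53 = 23

Delta = 23 (mod 53)


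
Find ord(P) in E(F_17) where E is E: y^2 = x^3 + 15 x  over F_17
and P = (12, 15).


Compute successive multiples of P until we hit O:
  1P = (12, 15)
  2P = (2, 15)
  3P = (3, 2)
  4P = (15, 9)
  5P = (11, 0)
  6P = (15, 8)
  7P = (3, 15)
  8P = (2, 2)
  ... (continuing to 10P)
  10P = O

ord(P) = 10


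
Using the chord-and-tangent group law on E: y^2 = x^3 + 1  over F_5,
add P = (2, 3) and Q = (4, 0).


P != Q, so use the chord formula.
s = (y2 - y1) / (x2 - x1) = (2) / (2) mod 5 = 1
x3 = s^2 - x1 - x2 mod 5 = 1^2 - 2 - 4 = 0
y3 = s (x1 - x3) - y1 mod 5 = 1 * (2 - 0) - 3 = 4

P + Q = (0, 4)


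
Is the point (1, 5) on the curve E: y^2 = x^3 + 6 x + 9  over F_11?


Check whether y^2 = x^3 + 6 x + 9 (mod 11) for (x, y) = (1, 5).
LHS: y^2 = 5^2 mod 11 = 3
RHS: x^3 + 6 x + 9 = 1^3 + 6*1 + 9 mod 11 = 5
LHS != RHS

No, not on the curve


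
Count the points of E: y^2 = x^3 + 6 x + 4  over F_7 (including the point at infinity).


For each x in F_7, count y with y^2 = x^3 + 6 x + 4 mod 7:
  x = 0: RHS = 4, y in [2, 5]  -> 2 point(s)
  x = 1: RHS = 4, y in [2, 5]  -> 2 point(s)
  x = 3: RHS = 0, y in [0]  -> 1 point(s)
  x = 4: RHS = 1, y in [1, 6]  -> 2 point(s)
  x = 6: RHS = 4, y in [2, 5]  -> 2 point(s)
Affine points: 9. Add the point at infinity: total = 10.

#E(F_7) = 10


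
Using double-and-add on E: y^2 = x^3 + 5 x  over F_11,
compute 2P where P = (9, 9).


k = 2 = 10_2 (binary, LSB first: 01)
Double-and-add from P = (9, 9):
  bit 0 = 0: acc unchanged = O
  bit 1 = 1: acc = O + (9, 2) = (9, 2)

2P = (9, 2)


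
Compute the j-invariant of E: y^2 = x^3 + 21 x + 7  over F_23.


Delta = -16(4 a^3 + 27 b^2) mod 23 = 21
-1728 * (4 a)^3 = -1728 * (4*21)^3 mod 23 = 18
j = 18 * 21^(-1) mod 23 = 14

j = 14 (mod 23)


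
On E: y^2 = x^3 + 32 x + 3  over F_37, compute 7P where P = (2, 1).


k = 7 = 111_2 (binary, LSB first: 111)
Double-and-add from P = (2, 1):
  bit 0 = 1: acc = O + (2, 1) = (2, 1)
  bit 1 = 1: acc = (2, 1) + (36, 28) = (6, 35)
  bit 2 = 1: acc = (6, 35) + (18, 11) = (17, 24)

7P = (17, 24)


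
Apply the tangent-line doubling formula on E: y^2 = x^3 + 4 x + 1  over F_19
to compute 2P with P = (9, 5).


Doubling: s = (3 x1^2 + a) / (2 y1)
s = (3*9^2 + 4) / (2*5) mod 19 = 0
x3 = s^2 - 2 x1 mod 19 = 0^2 - 2*9 = 1
y3 = s (x1 - x3) - y1 mod 19 = 0 * (9 - 1) - 5 = 14

2P = (1, 14)


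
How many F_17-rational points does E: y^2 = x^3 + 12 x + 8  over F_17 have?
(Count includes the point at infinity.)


For each x in F_17, count y with y^2 = x^3 + 12 x + 8 mod 17:
  x = 0: RHS = 8, y in [5, 12]  -> 2 point(s)
  x = 1: RHS = 4, y in [2, 15]  -> 2 point(s)
  x = 4: RHS = 1, y in [1, 16]  -> 2 point(s)
  x = 8: RHS = 4, y in [2, 15]  -> 2 point(s)
  x = 11: RHS = 9, y in [3, 14]  -> 2 point(s)
  x = 13: RHS = 15, y in [7, 10]  -> 2 point(s)
  x = 14: RHS = 13, y in [8, 9]  -> 2 point(s)
Affine points: 14. Add the point at infinity: total = 15.

#E(F_17) = 15


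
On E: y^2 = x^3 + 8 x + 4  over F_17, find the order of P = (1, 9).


Compute successive multiples of P until we hit O:
  1P = (1, 9)
  2P = (0, 2)
  3P = (14, 2)
  4P = (4, 7)
  5P = (3, 15)
  6P = (5, 13)
  7P = (12, 14)
  8P = (8, 11)
  ... (continuing to 21P)
  21P = O

ord(P) = 21


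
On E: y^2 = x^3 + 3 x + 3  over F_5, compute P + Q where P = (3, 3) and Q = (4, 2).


P != Q, so use the chord formula.
s = (y2 - y1) / (x2 - x1) = (4) / (1) mod 5 = 4
x3 = s^2 - x1 - x2 mod 5 = 4^2 - 3 - 4 = 4
y3 = s (x1 - x3) - y1 mod 5 = 4 * (3 - 4) - 3 = 3

P + Q = (4, 3)


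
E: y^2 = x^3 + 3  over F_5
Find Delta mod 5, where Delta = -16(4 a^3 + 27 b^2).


4 a^3 + 27 b^2 = 4*0^3 + 27*3^2 = 0 + 243 = 243
Delta = -16 * (243) = -3888
Delta mod 5 = 2

Delta = 2 (mod 5)


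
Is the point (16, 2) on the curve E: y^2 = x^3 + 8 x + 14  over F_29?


Check whether y^2 = x^3 + 8 x + 14 (mod 29) for (x, y) = (16, 2).
LHS: y^2 = 2^2 mod 29 = 4
RHS: x^3 + 8 x + 14 = 16^3 + 8*16 + 14 mod 29 = 4
LHS = RHS

Yes, on the curve


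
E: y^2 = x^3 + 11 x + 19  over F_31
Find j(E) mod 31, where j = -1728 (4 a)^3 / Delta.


Delta = -16(4 a^3 + 27 b^2) mod 31 = 13
-1728 * (4 a)^3 = -1728 * (4*11)^3 mod 31 = 30
j = 30 * 13^(-1) mod 31 = 19

j = 19 (mod 31)


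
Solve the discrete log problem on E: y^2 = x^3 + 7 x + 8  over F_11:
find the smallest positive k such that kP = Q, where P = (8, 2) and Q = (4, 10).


Enumerate multiples of P until we hit Q = (4, 10):
  1P = (8, 2)
  2P = (4, 10)
Match found at i = 2.

k = 2


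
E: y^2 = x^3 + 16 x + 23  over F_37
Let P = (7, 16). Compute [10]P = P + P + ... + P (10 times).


k = 10 = 1010_2 (binary, LSB first: 0101)
Double-and-add from P = (7, 16):
  bit 0 = 0: acc unchanged = O
  bit 1 = 1: acc = O + (32, 22) = (32, 22)
  bit 2 = 0: acc unchanged = (32, 22)
  bit 3 = 1: acc = (32, 22) + (22, 21) = (30, 30)

10P = (30, 30)


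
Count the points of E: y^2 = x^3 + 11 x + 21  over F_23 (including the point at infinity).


For each x in F_23, count y with y^2 = x^3 + 11 x + 21 mod 23:
  x = 3: RHS = 12, y in [9, 14]  -> 2 point(s)
  x = 6: RHS = 4, y in [2, 21]  -> 2 point(s)
  x = 7: RHS = 4, y in [2, 21]  -> 2 point(s)
  x = 8: RHS = 0, y in [0]  -> 1 point(s)
  x = 10: RHS = 4, y in [2, 21]  -> 2 point(s)
  x = 11: RHS = 1, y in [1, 22]  -> 2 point(s)
  x = 12: RHS = 18, y in [8, 15]  -> 2 point(s)
  x = 18: RHS = 2, y in [5, 18]  -> 2 point(s)
  x = 22: RHS = 9, y in [3, 20]  -> 2 point(s)
Affine points: 17. Add the point at infinity: total = 18.

#E(F_23) = 18


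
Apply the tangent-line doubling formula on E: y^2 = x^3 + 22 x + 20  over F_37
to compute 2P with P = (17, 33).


Doubling: s = (3 x1^2 + a) / (2 y1)
s = (3*17^2 + 22) / (2*33) mod 37 = 23
x3 = s^2 - 2 x1 mod 37 = 23^2 - 2*17 = 14
y3 = s (x1 - x3) - y1 mod 37 = 23 * (17 - 14) - 33 = 36

2P = (14, 36)


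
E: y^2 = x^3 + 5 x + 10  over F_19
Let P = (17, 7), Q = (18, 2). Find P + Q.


P != Q, so use the chord formula.
s = (y2 - y1) / (x2 - x1) = (14) / (1) mod 19 = 14
x3 = s^2 - x1 - x2 mod 19 = 14^2 - 17 - 18 = 9
y3 = s (x1 - x3) - y1 mod 19 = 14 * (17 - 9) - 7 = 10

P + Q = (9, 10)


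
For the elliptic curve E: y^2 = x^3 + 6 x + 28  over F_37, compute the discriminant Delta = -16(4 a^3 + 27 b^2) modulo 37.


4 a^3 + 27 b^2 = 4*6^3 + 27*28^2 = 864 + 21168 = 22032
Delta = -16 * (22032) = -352512
Delta mod 37 = 24

Delta = 24 (mod 37)


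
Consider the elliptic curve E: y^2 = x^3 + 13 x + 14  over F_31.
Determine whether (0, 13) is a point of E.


Check whether y^2 = x^3 + 13 x + 14 (mod 31) for (x, y) = (0, 13).
LHS: y^2 = 13^2 mod 31 = 14
RHS: x^3 + 13 x + 14 = 0^3 + 13*0 + 14 mod 31 = 14
LHS = RHS

Yes, on the curve


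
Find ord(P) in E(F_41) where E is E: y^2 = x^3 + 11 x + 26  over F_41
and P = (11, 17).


Compute successive multiples of P until we hit O:
  1P = (11, 17)
  2P = (17, 40)
  3P = (22, 16)
  4P = (28, 33)
  5P = (7, 35)
  6P = (33, 0)
  7P = (7, 6)
  8P = (28, 8)
  ... (continuing to 12P)
  12P = O

ord(P) = 12


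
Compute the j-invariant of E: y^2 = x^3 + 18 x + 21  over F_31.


Delta = -16(4 a^3 + 27 b^2) mod 31 = 6
-1728 * (4 a)^3 = -1728 * (4*18)^3 mod 31 = 2
j = 2 * 6^(-1) mod 31 = 21

j = 21 (mod 31)


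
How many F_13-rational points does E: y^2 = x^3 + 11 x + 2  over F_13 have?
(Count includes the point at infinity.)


For each x in F_13, count y with y^2 = x^3 + 11 x + 2 mod 13:
  x = 1: RHS = 1, y in [1, 12]  -> 2 point(s)
  x = 3: RHS = 10, y in [6, 7]  -> 2 point(s)
  x = 5: RHS = 0, y in [0]  -> 1 point(s)
  x = 8: RHS = 4, y in [2, 11]  -> 2 point(s)
  x = 12: RHS = 3, y in [4, 9]  -> 2 point(s)
Affine points: 9. Add the point at infinity: total = 10.

#E(F_13) = 10


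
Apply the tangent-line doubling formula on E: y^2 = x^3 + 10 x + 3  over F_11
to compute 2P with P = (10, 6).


Doubling: s = (3 x1^2 + a) / (2 y1)
s = (3*10^2 + 10) / (2*6) mod 11 = 2
x3 = s^2 - 2 x1 mod 11 = 2^2 - 2*10 = 6
y3 = s (x1 - x3) - y1 mod 11 = 2 * (10 - 6) - 6 = 2

2P = (6, 2)


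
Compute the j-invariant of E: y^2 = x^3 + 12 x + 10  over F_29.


Delta = -16(4 a^3 + 27 b^2) mod 29 = 24
-1728 * (4 a)^3 = -1728 * (4*12)^3 mod 29 = 6
j = 6 * 24^(-1) mod 29 = 22

j = 22 (mod 29)


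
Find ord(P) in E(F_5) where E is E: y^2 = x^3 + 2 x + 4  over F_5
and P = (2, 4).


Compute successive multiples of P until we hit O:
  1P = (2, 4)
  2P = (0, 2)
  3P = (4, 4)
  4P = (4, 1)
  5P = (0, 3)
  6P = (2, 1)
  7P = O

ord(P) = 7


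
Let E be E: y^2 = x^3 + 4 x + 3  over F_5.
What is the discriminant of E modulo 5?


4 a^3 + 27 b^2 = 4*4^3 + 27*3^2 = 256 + 243 = 499
Delta = -16 * (499) = -7984
Delta mod 5 = 1

Delta = 1 (mod 5)


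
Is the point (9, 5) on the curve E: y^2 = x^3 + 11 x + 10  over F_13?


Check whether y^2 = x^3 + 11 x + 10 (mod 13) for (x, y) = (9, 5).
LHS: y^2 = 5^2 mod 13 = 12
RHS: x^3 + 11 x + 10 = 9^3 + 11*9 + 10 mod 13 = 6
LHS != RHS

No, not on the curve


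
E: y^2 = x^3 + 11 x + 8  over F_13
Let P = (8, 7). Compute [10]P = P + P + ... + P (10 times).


k = 10 = 1010_2 (binary, LSB first: 0101)
Double-and-add from P = (8, 7):
  bit 0 = 0: acc unchanged = O
  bit 1 = 1: acc = O + (9, 11) = (9, 11)
  bit 2 = 0: acc unchanged = (9, 11)
  bit 3 = 1: acc = (9, 11) + (11, 2) = (10, 0)

10P = (10, 0)


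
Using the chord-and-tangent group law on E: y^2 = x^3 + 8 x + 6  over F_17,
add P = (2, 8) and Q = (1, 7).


P != Q, so use the chord formula.
s = (y2 - y1) / (x2 - x1) = (16) / (16) mod 17 = 1
x3 = s^2 - x1 - x2 mod 17 = 1^2 - 2 - 1 = 15
y3 = s (x1 - x3) - y1 mod 17 = 1 * (2 - 15) - 8 = 13

P + Q = (15, 13)


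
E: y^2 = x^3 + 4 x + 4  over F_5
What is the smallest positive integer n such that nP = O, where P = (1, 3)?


Compute successive multiples of P until we hit O:
  1P = (1, 3)
  2P = (2, 0)
  3P = (1, 2)
  4P = O

ord(P) = 4


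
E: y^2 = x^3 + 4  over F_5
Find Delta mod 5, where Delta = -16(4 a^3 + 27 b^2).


4 a^3 + 27 b^2 = 4*0^3 + 27*4^2 = 0 + 432 = 432
Delta = -16 * (432) = -6912
Delta mod 5 = 3

Delta = 3 (mod 5)


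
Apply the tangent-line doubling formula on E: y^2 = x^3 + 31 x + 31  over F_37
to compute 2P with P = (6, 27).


Doubling: s = (3 x1^2 + a) / (2 y1)
s = (3*6^2 + 31) / (2*27) mod 37 = 6
x3 = s^2 - 2 x1 mod 37 = 6^2 - 2*6 = 24
y3 = s (x1 - x3) - y1 mod 37 = 6 * (6 - 24) - 27 = 13

2P = (24, 13)


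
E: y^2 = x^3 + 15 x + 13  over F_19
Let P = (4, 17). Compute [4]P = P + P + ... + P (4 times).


k = 4 = 100_2 (binary, LSB first: 001)
Double-and-add from P = (4, 17):
  bit 0 = 0: acc unchanged = O
  bit 1 = 0: acc unchanged = O
  bit 2 = 1: acc = O + (13, 12) = (13, 12)

4P = (13, 12)


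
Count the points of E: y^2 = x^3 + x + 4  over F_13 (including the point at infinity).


For each x in F_13, count y with y^2 = x^3 + 1 x + 4 mod 13:
  x = 0: RHS = 4, y in [2, 11]  -> 2 point(s)
  x = 2: RHS = 1, y in [1, 12]  -> 2 point(s)
  x = 5: RHS = 4, y in [2, 11]  -> 2 point(s)
  x = 7: RHS = 3, y in [4, 9]  -> 2 point(s)
  x = 8: RHS = 4, y in [2, 11]  -> 2 point(s)
  x = 9: RHS = 1, y in [1, 12]  -> 2 point(s)
  x = 10: RHS = 0, y in [0]  -> 1 point(s)
Affine points: 13. Add the point at infinity: total = 14.

#E(F_13) = 14


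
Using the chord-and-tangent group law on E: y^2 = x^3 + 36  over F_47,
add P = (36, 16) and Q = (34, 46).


P != Q, so use the chord formula.
s = (y2 - y1) / (x2 - x1) = (30) / (45) mod 47 = 32
x3 = s^2 - x1 - x2 mod 47 = 32^2 - 36 - 34 = 14
y3 = s (x1 - x3) - y1 mod 47 = 32 * (36 - 14) - 16 = 30

P + Q = (14, 30)


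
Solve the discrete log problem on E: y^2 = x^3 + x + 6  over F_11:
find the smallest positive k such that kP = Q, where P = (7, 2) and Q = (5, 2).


Enumerate multiples of P until we hit Q = (5, 2):
  1P = (7, 2)
  2P = (2, 7)
  3P = (3, 5)
  4P = (5, 2)
Match found at i = 4.

k = 4


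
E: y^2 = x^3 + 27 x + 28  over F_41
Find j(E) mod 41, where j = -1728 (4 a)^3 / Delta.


Delta = -16(4 a^3 + 27 b^2) mod 41 = 26
-1728 * (4 a)^3 = -1728 * (4*27)^3 mod 41 = 37
j = 37 * 26^(-1) mod 41 = 3

j = 3 (mod 41)


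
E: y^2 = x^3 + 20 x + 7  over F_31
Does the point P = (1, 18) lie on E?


Check whether y^2 = x^3 + 20 x + 7 (mod 31) for (x, y) = (1, 18).
LHS: y^2 = 18^2 mod 31 = 14
RHS: x^3 + 20 x + 7 = 1^3 + 20*1 + 7 mod 31 = 28
LHS != RHS

No, not on the curve


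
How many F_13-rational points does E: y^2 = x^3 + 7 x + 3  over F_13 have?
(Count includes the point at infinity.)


For each x in F_13, count y with y^2 = x^3 + 7 x + 3 mod 13:
  x = 0: RHS = 3, y in [4, 9]  -> 2 point(s)
  x = 2: RHS = 12, y in [5, 8]  -> 2 point(s)
  x = 3: RHS = 12, y in [5, 8]  -> 2 point(s)
  x = 4: RHS = 4, y in [2, 11]  -> 2 point(s)
  x = 6: RHS = 1, y in [1, 12]  -> 2 point(s)
  x = 8: RHS = 12, y in [5, 8]  -> 2 point(s)
Affine points: 12. Add the point at infinity: total = 13.

#E(F_13) = 13


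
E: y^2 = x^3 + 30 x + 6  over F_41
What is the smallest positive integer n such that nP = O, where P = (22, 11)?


Compute successive multiples of P until we hit O:
  1P = (22, 11)
  2P = (13, 25)
  3P = (15, 10)
  4P = (40, 4)
  5P = (18, 33)
  6P = (21, 4)
  7P = (6, 19)
  8P = (3, 0)
  ... (continuing to 16P)
  16P = O

ord(P) = 16


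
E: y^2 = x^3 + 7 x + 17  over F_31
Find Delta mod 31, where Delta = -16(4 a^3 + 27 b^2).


4 a^3 + 27 b^2 = 4*7^3 + 27*17^2 = 1372 + 7803 = 9175
Delta = -16 * (9175) = -146800
Delta mod 31 = 16

Delta = 16 (mod 31)


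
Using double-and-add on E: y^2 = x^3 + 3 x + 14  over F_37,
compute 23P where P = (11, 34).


k = 23 = 10111_2 (binary, LSB first: 11101)
Double-and-add from P = (11, 34):
  bit 0 = 1: acc = O + (11, 34) = (11, 34)
  bit 1 = 1: acc = (11, 34) + (36, 11) = (15, 20)
  bit 2 = 1: acc = (15, 20) + (14, 32) = (4, 33)
  bit 3 = 0: acc unchanged = (4, 33)
  bit 4 = 1: acc = (4, 33) + (2, 18) = (4, 4)

23P = (4, 4)


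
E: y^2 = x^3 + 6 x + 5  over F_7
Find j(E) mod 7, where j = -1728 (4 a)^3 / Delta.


Delta = -16(4 a^3 + 27 b^2) mod 7 = 2
-1728 * (4 a)^3 = -1728 * (4*6)^3 mod 7 = 6
j = 6 * 2^(-1) mod 7 = 3

j = 3 (mod 7)


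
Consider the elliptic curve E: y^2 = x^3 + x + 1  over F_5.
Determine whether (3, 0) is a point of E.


Check whether y^2 = x^3 + 1 x + 1 (mod 5) for (x, y) = (3, 0).
LHS: y^2 = 0^2 mod 5 = 0
RHS: x^3 + 1 x + 1 = 3^3 + 1*3 + 1 mod 5 = 1
LHS != RHS

No, not on the curve


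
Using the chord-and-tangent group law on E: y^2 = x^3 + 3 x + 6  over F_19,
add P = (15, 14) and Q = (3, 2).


P != Q, so use the chord formula.
s = (y2 - y1) / (x2 - x1) = (7) / (7) mod 19 = 1
x3 = s^2 - x1 - x2 mod 19 = 1^2 - 15 - 3 = 2
y3 = s (x1 - x3) - y1 mod 19 = 1 * (15 - 2) - 14 = 18

P + Q = (2, 18)


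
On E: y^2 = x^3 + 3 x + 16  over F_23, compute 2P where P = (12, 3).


Doubling: s = (3 x1^2 + a) / (2 y1)
s = (3*12^2 + 3) / (2*3) mod 23 = 15
x3 = s^2 - 2 x1 mod 23 = 15^2 - 2*12 = 17
y3 = s (x1 - x3) - y1 mod 23 = 15 * (12 - 17) - 3 = 14

2P = (17, 14)


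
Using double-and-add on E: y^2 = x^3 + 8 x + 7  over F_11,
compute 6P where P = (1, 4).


k = 6 = 110_2 (binary, LSB first: 011)
Double-and-add from P = (1, 4):
  bit 0 = 0: acc unchanged = O
  bit 1 = 1: acc = O + (9, 7) = (9, 7)
  bit 2 = 1: acc = (9, 7) + (2, 3) = (1, 7)

6P = (1, 7)


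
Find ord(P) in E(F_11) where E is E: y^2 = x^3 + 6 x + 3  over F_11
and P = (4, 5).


Compute successive multiples of P until we hit O:
  1P = (4, 5)
  2P = (4, 6)
  3P = O

ord(P) = 3


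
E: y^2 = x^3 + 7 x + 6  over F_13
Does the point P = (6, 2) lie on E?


Check whether y^2 = x^3 + 7 x + 6 (mod 13) for (x, y) = (6, 2).
LHS: y^2 = 2^2 mod 13 = 4
RHS: x^3 + 7 x + 6 = 6^3 + 7*6 + 6 mod 13 = 4
LHS = RHS

Yes, on the curve


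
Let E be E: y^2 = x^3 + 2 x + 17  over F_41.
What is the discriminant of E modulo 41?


4 a^3 + 27 b^2 = 4*2^3 + 27*17^2 = 32 + 7803 = 7835
Delta = -16 * (7835) = -125360
Delta mod 41 = 18

Delta = 18 (mod 41)


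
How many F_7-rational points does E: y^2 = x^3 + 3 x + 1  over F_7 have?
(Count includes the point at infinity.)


For each x in F_7, count y with y^2 = x^3 + 3 x + 1 mod 7:
  x = 0: RHS = 1, y in [1, 6]  -> 2 point(s)
  x = 2: RHS = 1, y in [1, 6]  -> 2 point(s)
  x = 3: RHS = 2, y in [3, 4]  -> 2 point(s)
  x = 4: RHS = 0, y in [0]  -> 1 point(s)
  x = 5: RHS = 1, y in [1, 6]  -> 2 point(s)
  x = 6: RHS = 4, y in [2, 5]  -> 2 point(s)
Affine points: 11. Add the point at infinity: total = 12.

#E(F_7) = 12


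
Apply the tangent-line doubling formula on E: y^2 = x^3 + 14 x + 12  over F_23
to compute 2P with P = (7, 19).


Doubling: s = (3 x1^2 + a) / (2 y1)
s = (3*7^2 + 14) / (2*19) mod 23 = 0
x3 = s^2 - 2 x1 mod 23 = 0^2 - 2*7 = 9
y3 = s (x1 - x3) - y1 mod 23 = 0 * (7 - 9) - 19 = 4

2P = (9, 4)


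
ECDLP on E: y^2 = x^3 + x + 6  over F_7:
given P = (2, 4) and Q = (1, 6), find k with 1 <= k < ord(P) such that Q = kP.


Enumerate multiples of P until we hit Q = (1, 6):
  1P = (2, 4)
  2P = (4, 5)
  3P = (3, 6)
  4P = (6, 2)
  5P = (1, 6)
Match found at i = 5.

k = 5


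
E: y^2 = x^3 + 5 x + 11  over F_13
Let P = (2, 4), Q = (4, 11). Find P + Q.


P != Q, so use the chord formula.
s = (y2 - y1) / (x2 - x1) = (7) / (2) mod 13 = 10
x3 = s^2 - x1 - x2 mod 13 = 10^2 - 2 - 4 = 3
y3 = s (x1 - x3) - y1 mod 13 = 10 * (2 - 3) - 4 = 12

P + Q = (3, 12)


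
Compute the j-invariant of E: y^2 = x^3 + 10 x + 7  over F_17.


Delta = -16(4 a^3 + 27 b^2) mod 17 = 2
-1728 * (4 a)^3 = -1728 * (4*10)^3 mod 17 = 4
j = 4 * 2^(-1) mod 17 = 2

j = 2 (mod 17)


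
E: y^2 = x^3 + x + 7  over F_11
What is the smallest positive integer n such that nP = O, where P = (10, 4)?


Compute successive multiples of P until we hit O:
  1P = (10, 4)
  2P = (5, 4)
  3P = (7, 7)
  4P = (6, 3)
  5P = (4, 3)
  6P = (1, 3)
  7P = (3, 9)
  8P = (3, 2)
  ... (continuing to 15P)
  15P = O

ord(P) = 15


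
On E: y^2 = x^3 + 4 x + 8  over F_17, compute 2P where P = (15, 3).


Doubling: s = (3 x1^2 + a) / (2 y1)
s = (3*15^2 + 4) / (2*3) mod 17 = 14
x3 = s^2 - 2 x1 mod 17 = 14^2 - 2*15 = 13
y3 = s (x1 - x3) - y1 mod 17 = 14 * (15 - 13) - 3 = 8

2P = (13, 8)


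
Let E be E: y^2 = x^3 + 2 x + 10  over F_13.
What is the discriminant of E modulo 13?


4 a^3 + 27 b^2 = 4*2^3 + 27*10^2 = 32 + 2700 = 2732
Delta = -16 * (2732) = -43712
Delta mod 13 = 7

Delta = 7 (mod 13)


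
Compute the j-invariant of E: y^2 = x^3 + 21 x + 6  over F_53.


Delta = -16(4 a^3 + 27 b^2) mod 53 = 25
-1728 * (4 a)^3 = -1728 * (4*21)^3 mod 53 = 52
j = 52 * 25^(-1) mod 53 = 36

j = 36 (mod 53)


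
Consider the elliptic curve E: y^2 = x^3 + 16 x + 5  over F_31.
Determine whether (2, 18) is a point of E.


Check whether y^2 = x^3 + 16 x + 5 (mod 31) for (x, y) = (2, 18).
LHS: y^2 = 18^2 mod 31 = 14
RHS: x^3 + 16 x + 5 = 2^3 + 16*2 + 5 mod 31 = 14
LHS = RHS

Yes, on the curve


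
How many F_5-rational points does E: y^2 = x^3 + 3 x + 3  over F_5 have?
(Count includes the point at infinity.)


For each x in F_5, count y with y^2 = x^3 + 3 x + 3 mod 5:
  x = 3: RHS = 4, y in [2, 3]  -> 2 point(s)
  x = 4: RHS = 4, y in [2, 3]  -> 2 point(s)
Affine points: 4. Add the point at infinity: total = 5.

#E(F_5) = 5


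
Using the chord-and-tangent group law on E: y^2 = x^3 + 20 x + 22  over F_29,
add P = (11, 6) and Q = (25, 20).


P != Q, so use the chord formula.
s = (y2 - y1) / (x2 - x1) = (14) / (14) mod 29 = 1
x3 = s^2 - x1 - x2 mod 29 = 1^2 - 11 - 25 = 23
y3 = s (x1 - x3) - y1 mod 29 = 1 * (11 - 23) - 6 = 11

P + Q = (23, 11)


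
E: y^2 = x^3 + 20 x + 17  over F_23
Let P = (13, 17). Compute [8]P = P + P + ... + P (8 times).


k = 8 = 1000_2 (binary, LSB first: 0001)
Double-and-add from P = (13, 17):
  bit 0 = 0: acc unchanged = O
  bit 1 = 0: acc unchanged = O
  bit 2 = 0: acc unchanged = O
  bit 3 = 1: acc = O + (13, 6) = (13, 6)

8P = (13, 6)


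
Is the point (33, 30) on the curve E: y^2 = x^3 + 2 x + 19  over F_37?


Check whether y^2 = x^3 + 2 x + 19 (mod 37) for (x, y) = (33, 30).
LHS: y^2 = 30^2 mod 37 = 12
RHS: x^3 + 2 x + 19 = 33^3 + 2*33 + 19 mod 37 = 21
LHS != RHS

No, not on the curve


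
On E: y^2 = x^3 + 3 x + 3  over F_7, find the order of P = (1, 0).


Compute successive multiples of P until we hit O:
  1P = (1, 0)
  2P = O

ord(P) = 2


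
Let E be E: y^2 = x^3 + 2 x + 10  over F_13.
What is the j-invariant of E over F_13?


Delta = -16(4 a^3 + 27 b^2) mod 13 = 7
-1728 * (4 a)^3 = -1728 * (4*2)^3 mod 13 = 5
j = 5 * 7^(-1) mod 13 = 10

j = 10 (mod 13)


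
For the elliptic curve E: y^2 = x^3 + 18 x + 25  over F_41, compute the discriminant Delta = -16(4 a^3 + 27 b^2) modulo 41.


4 a^3 + 27 b^2 = 4*18^3 + 27*25^2 = 23328 + 16875 = 40203
Delta = -16 * (40203) = -643248
Delta mod 41 = 1

Delta = 1 (mod 41)


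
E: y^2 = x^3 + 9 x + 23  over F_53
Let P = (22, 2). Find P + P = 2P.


Doubling: s = (3 x1^2 + a) / (2 y1)
s = (3*22^2 + 9) / (2*2) mod 53 = 34
x3 = s^2 - 2 x1 mod 53 = 34^2 - 2*22 = 52
y3 = s (x1 - x3) - y1 mod 53 = 34 * (22 - 52) - 2 = 38

2P = (52, 38)


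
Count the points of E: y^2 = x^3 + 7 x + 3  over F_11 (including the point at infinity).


For each x in F_11, count y with y^2 = x^3 + 7 x + 3 mod 11:
  x = 0: RHS = 3, y in [5, 6]  -> 2 point(s)
  x = 1: RHS = 0, y in [0]  -> 1 point(s)
  x = 2: RHS = 3, y in [5, 6]  -> 2 point(s)
  x = 5: RHS = 9, y in [3, 8]  -> 2 point(s)
  x = 9: RHS = 3, y in [5, 6]  -> 2 point(s)
Affine points: 9. Add the point at infinity: total = 10.

#E(F_11) = 10


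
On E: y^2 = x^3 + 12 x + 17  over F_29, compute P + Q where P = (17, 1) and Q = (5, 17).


P != Q, so use the chord formula.
s = (y2 - y1) / (x2 - x1) = (16) / (17) mod 29 = 18
x3 = s^2 - x1 - x2 mod 29 = 18^2 - 17 - 5 = 12
y3 = s (x1 - x3) - y1 mod 29 = 18 * (17 - 12) - 1 = 2

P + Q = (12, 2)


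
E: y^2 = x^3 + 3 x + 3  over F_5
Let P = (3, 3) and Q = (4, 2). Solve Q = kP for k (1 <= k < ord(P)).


Enumerate multiples of P until we hit Q = (4, 2):
  1P = (3, 3)
  2P = (4, 2)
Match found at i = 2.

k = 2


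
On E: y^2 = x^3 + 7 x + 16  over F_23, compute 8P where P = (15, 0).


k = 8 = 1000_2 (binary, LSB first: 0001)
Double-and-add from P = (15, 0):
  bit 0 = 0: acc unchanged = O
  bit 1 = 0: acc unchanged = O
  bit 2 = 0: acc unchanged = O
  bit 3 = 1: acc = O + O = O

8P = O


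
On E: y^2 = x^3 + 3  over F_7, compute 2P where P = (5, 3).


Doubling: s = (3 x1^2 + a) / (2 y1)
s = (3*5^2 + 0) / (2*3) mod 7 = 2
x3 = s^2 - 2 x1 mod 7 = 2^2 - 2*5 = 1
y3 = s (x1 - x3) - y1 mod 7 = 2 * (5 - 1) - 3 = 5

2P = (1, 5)


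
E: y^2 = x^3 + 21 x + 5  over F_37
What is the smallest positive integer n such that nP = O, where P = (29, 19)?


Compute successive multiples of P until we hit O:
  1P = (29, 19)
  2P = (23, 1)
  3P = (31, 12)
  4P = (17, 13)
  5P = (19, 23)
  6P = (1, 29)
  7P = (16, 16)
  8P = (3, 24)
  ... (continuing to 37P)
  37P = O

ord(P) = 37


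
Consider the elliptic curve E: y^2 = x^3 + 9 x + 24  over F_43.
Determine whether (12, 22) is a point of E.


Check whether y^2 = x^3 + 9 x + 24 (mod 43) for (x, y) = (12, 22).
LHS: y^2 = 22^2 mod 43 = 11
RHS: x^3 + 9 x + 24 = 12^3 + 9*12 + 24 mod 43 = 11
LHS = RHS

Yes, on the curve


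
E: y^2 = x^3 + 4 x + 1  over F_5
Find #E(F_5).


For each x in F_5, count y with y^2 = x^3 + 4 x + 1 mod 5:
  x = 0: RHS = 1, y in [1, 4]  -> 2 point(s)
  x = 1: RHS = 1, y in [1, 4]  -> 2 point(s)
  x = 3: RHS = 0, y in [0]  -> 1 point(s)
  x = 4: RHS = 1, y in [1, 4]  -> 2 point(s)
Affine points: 7. Add the point at infinity: total = 8.

#E(F_5) = 8


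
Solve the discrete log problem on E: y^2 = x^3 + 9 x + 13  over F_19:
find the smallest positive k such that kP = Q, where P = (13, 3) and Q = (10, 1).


Enumerate multiples of P until we hit Q = (10, 1):
  1P = (13, 3)
  2P = (17, 14)
  3P = (12, 14)
  4P = (1, 17)
  5P = (9, 5)
  6P = (2, 1)
  7P = (10, 1)
Match found at i = 7.

k = 7


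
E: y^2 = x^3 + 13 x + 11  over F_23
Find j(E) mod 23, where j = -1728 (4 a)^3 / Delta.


Delta = -16(4 a^3 + 27 b^2) mod 23 = 21
-1728 * (4 a)^3 = -1728 * (4*13)^3 mod 23 = 19
j = 19 * 21^(-1) mod 23 = 2

j = 2 (mod 23)


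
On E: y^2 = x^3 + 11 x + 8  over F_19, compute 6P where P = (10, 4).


k = 6 = 110_2 (binary, LSB first: 011)
Double-and-add from P = (10, 4):
  bit 0 = 0: acc unchanged = O
  bit 1 = 1: acc = O + (6, 9) = (6, 9)
  bit 2 = 1: acc = (6, 9) + (13, 7) = (9, 0)

6P = (9, 0)


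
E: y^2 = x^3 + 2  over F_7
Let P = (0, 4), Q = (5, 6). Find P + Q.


P != Q, so use the chord formula.
s = (y2 - y1) / (x2 - x1) = (2) / (5) mod 7 = 6
x3 = s^2 - x1 - x2 mod 7 = 6^2 - 0 - 5 = 3
y3 = s (x1 - x3) - y1 mod 7 = 6 * (0 - 3) - 4 = 6

P + Q = (3, 6)


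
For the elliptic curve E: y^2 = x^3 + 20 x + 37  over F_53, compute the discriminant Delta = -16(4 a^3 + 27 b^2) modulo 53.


4 a^3 + 27 b^2 = 4*20^3 + 27*37^2 = 32000 + 36963 = 68963
Delta = -16 * (68963) = -1103408
Delta mod 53 = 52

Delta = 52 (mod 53)


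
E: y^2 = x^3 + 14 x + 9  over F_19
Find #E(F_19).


For each x in F_19, count y with y^2 = x^3 + 14 x + 9 mod 19:
  x = 0: RHS = 9, y in [3, 16]  -> 2 point(s)
  x = 1: RHS = 5, y in [9, 10]  -> 2 point(s)
  x = 2: RHS = 7, y in [8, 11]  -> 2 point(s)
  x = 6: RHS = 5, y in [9, 10]  -> 2 point(s)
  x = 8: RHS = 6, y in [5, 14]  -> 2 point(s)
  x = 9: RHS = 9, y in [3, 16]  -> 2 point(s)
  x = 10: RHS = 9, y in [3, 16]  -> 2 point(s)
  x = 12: RHS = 5, y in [9, 10]  -> 2 point(s)
  x = 14: RHS = 4, y in [2, 17]  -> 2 point(s)
  x = 16: RHS = 16, y in [4, 15]  -> 2 point(s)
  x = 17: RHS = 11, y in [7, 12]  -> 2 point(s)
Affine points: 22. Add the point at infinity: total = 23.

#E(F_19) = 23


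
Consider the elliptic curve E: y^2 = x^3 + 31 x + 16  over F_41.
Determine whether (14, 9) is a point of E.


Check whether y^2 = x^3 + 31 x + 16 (mod 41) for (x, y) = (14, 9).
LHS: y^2 = 9^2 mod 41 = 40
RHS: x^3 + 31 x + 16 = 14^3 + 31*14 + 16 mod 41 = 37
LHS != RHS

No, not on the curve


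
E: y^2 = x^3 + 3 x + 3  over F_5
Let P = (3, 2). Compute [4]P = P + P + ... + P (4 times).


k = 4 = 100_2 (binary, LSB first: 001)
Double-and-add from P = (3, 2):
  bit 0 = 0: acc unchanged = O
  bit 1 = 0: acc unchanged = O
  bit 2 = 1: acc = O + (3, 3) = (3, 3)

4P = (3, 3)


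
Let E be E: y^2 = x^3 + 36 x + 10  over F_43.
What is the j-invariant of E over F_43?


Delta = -16(4 a^3 + 27 b^2) mod 43 = 37
-1728 * (4 a)^3 = -1728 * (4*36)^3 mod 43 = 4
j = 4 * 37^(-1) mod 43 = 28

j = 28 (mod 43)


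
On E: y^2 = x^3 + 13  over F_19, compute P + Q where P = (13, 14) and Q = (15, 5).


P != Q, so use the chord formula.
s = (y2 - y1) / (x2 - x1) = (10) / (2) mod 19 = 5
x3 = s^2 - x1 - x2 mod 19 = 5^2 - 13 - 15 = 16
y3 = s (x1 - x3) - y1 mod 19 = 5 * (13 - 16) - 14 = 9

P + Q = (16, 9)


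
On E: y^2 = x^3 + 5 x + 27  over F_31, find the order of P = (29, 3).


Compute successive multiples of P until we hit O:
  1P = (29, 3)
  2P = (6, 26)
  3P = (28, 27)
  4P = (23, 8)
  5P = (15, 6)
  6P = (22, 11)
  7P = (18, 11)
  8P = (4, 7)
  ... (continuing to 19P)
  19P = O

ord(P) = 19


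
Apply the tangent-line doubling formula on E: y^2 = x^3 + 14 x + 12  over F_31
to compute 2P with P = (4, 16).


Doubling: s = (3 x1^2 + a) / (2 y1)
s = (3*4^2 + 14) / (2*16) mod 31 = 0
x3 = s^2 - 2 x1 mod 31 = 0^2 - 2*4 = 23
y3 = s (x1 - x3) - y1 mod 31 = 0 * (4 - 23) - 16 = 15

2P = (23, 15)


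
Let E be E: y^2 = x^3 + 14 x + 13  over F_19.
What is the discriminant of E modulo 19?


4 a^3 + 27 b^2 = 4*14^3 + 27*13^2 = 10976 + 4563 = 15539
Delta = -16 * (15539) = -248624
Delta mod 19 = 10

Delta = 10 (mod 19)


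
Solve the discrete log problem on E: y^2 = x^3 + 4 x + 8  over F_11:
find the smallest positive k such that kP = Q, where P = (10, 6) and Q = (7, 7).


Enumerate multiples of P until we hit Q = (7, 7):
  1P = (10, 6)
  2P = (7, 4)
  3P = (3, 6)
  4P = (9, 5)
  5P = (4, 0)
  6P = (9, 6)
  7P = (3, 5)
  8P = (7, 7)
Match found at i = 8.

k = 8


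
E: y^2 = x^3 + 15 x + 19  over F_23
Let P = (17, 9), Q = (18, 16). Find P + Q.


P != Q, so use the chord formula.
s = (y2 - y1) / (x2 - x1) = (7) / (1) mod 23 = 7
x3 = s^2 - x1 - x2 mod 23 = 7^2 - 17 - 18 = 14
y3 = s (x1 - x3) - y1 mod 23 = 7 * (17 - 14) - 9 = 12

P + Q = (14, 12)


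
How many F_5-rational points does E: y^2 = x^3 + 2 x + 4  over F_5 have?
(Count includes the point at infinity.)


For each x in F_5, count y with y^2 = x^3 + 2 x + 4 mod 5:
  x = 0: RHS = 4, y in [2, 3]  -> 2 point(s)
  x = 2: RHS = 1, y in [1, 4]  -> 2 point(s)
  x = 4: RHS = 1, y in [1, 4]  -> 2 point(s)
Affine points: 6. Add the point at infinity: total = 7.

#E(F_5) = 7


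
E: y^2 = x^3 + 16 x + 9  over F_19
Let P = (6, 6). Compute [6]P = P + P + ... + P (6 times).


k = 6 = 110_2 (binary, LSB first: 011)
Double-and-add from P = (6, 6):
  bit 0 = 0: acc unchanged = O
  bit 1 = 1: acc = O + (4, 2) = (4, 2)
  bit 2 = 1: acc = (4, 2) + (1, 8) = (18, 7)

6P = (18, 7)


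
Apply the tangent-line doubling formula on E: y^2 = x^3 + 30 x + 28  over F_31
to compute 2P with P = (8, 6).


Doubling: s = (3 x1^2 + a) / (2 y1)
s = (3*8^2 + 30) / (2*6) mod 31 = 3
x3 = s^2 - 2 x1 mod 31 = 3^2 - 2*8 = 24
y3 = s (x1 - x3) - y1 mod 31 = 3 * (8 - 24) - 6 = 8

2P = (24, 8)


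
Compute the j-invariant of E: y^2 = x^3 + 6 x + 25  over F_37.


Delta = -16(4 a^3 + 27 b^2) mod 37 = 3
-1728 * (4 a)^3 = -1728 * (4*6)^3 mod 37 = 31
j = 31 * 3^(-1) mod 37 = 35

j = 35 (mod 37)


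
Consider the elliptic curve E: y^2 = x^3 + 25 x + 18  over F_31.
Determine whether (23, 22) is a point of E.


Check whether y^2 = x^3 + 25 x + 18 (mod 31) for (x, y) = (23, 22).
LHS: y^2 = 22^2 mod 31 = 19
RHS: x^3 + 25 x + 18 = 23^3 + 25*23 + 18 mod 31 = 19
LHS = RHS

Yes, on the curve


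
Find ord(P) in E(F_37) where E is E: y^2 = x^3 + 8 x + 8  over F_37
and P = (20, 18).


Compute successive multiples of P until we hit O:
  1P = (20, 18)
  2P = (18, 8)
  3P = (24, 36)
  4P = (4, 17)
  5P = (25, 21)
  6P = (19, 27)
  7P = (5, 32)
  8P = (28, 24)
  ... (continuing to 40P)
  40P = O

ord(P) = 40


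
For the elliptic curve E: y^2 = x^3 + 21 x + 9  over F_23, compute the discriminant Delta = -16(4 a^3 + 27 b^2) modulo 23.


4 a^3 + 27 b^2 = 4*21^3 + 27*9^2 = 37044 + 2187 = 39231
Delta = -16 * (39231) = -627696
Delta mod 23 = 20

Delta = 20 (mod 23)


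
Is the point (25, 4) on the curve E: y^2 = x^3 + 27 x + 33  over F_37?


Check whether y^2 = x^3 + 27 x + 33 (mod 37) for (x, y) = (25, 4).
LHS: y^2 = 4^2 mod 37 = 16
RHS: x^3 + 27 x + 33 = 25^3 + 27*25 + 33 mod 37 = 16
LHS = RHS

Yes, on the curve


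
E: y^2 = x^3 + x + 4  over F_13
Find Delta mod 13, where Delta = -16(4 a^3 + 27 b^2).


4 a^3 + 27 b^2 = 4*1^3 + 27*4^2 = 4 + 432 = 436
Delta = -16 * (436) = -6976
Delta mod 13 = 5

Delta = 5 (mod 13)


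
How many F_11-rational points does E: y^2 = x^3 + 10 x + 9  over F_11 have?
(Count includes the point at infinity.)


For each x in F_11, count y with y^2 = x^3 + 10 x + 9 mod 11:
  x = 0: RHS = 9, y in [3, 8]  -> 2 point(s)
  x = 1: RHS = 9, y in [3, 8]  -> 2 point(s)
  x = 2: RHS = 4, y in [2, 9]  -> 2 point(s)
  x = 3: RHS = 0, y in [0]  -> 1 point(s)
  x = 4: RHS = 3, y in [5, 6]  -> 2 point(s)
  x = 7: RHS = 4, y in [2, 9]  -> 2 point(s)
  x = 9: RHS = 3, y in [5, 6]  -> 2 point(s)
  x = 10: RHS = 9, y in [3, 8]  -> 2 point(s)
Affine points: 15. Add the point at infinity: total = 16.

#E(F_11) = 16


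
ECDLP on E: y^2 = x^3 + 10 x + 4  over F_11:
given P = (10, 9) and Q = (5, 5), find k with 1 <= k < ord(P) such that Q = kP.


Enumerate multiples of P until we hit Q = (5, 5):
  1P = (10, 9)
  2P = (5, 5)
Match found at i = 2.

k = 2


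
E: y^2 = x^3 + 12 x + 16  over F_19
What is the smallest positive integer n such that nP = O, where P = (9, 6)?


Compute successive multiples of P until we hit O:
  1P = (9, 6)
  2P = (12, 11)
  3P = (5, 7)
  4P = (11, 4)
  5P = (0, 4)
  6P = (7, 5)
  7P = (8, 4)
  8P = (6, 0)
  ... (continuing to 16P)
  16P = O

ord(P) = 16


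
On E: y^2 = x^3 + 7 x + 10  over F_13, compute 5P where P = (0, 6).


k = 5 = 101_2 (binary, LSB first: 101)
Double-and-add from P = (0, 6):
  bit 0 = 1: acc = O + (0, 6) = (0, 6)
  bit 1 = 0: acc unchanged = (0, 6)
  bit 2 = 1: acc = (0, 6) + (9, 10) = (5, 12)

5P = (5, 12)


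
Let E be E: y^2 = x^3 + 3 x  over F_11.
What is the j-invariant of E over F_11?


Delta = -16(4 a^3 + 27 b^2) mod 11 = 10
-1728 * (4 a)^3 = -1728 * (4*3)^3 mod 11 = 10
j = 10 * 10^(-1) mod 11 = 1

j = 1 (mod 11)


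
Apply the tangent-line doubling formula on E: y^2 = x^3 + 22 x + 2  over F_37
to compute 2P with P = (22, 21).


Doubling: s = (3 x1^2 + a) / (2 y1)
s = (3*22^2 + 22) / (2*21) mod 37 = 21
x3 = s^2 - 2 x1 mod 37 = 21^2 - 2*22 = 27
y3 = s (x1 - x3) - y1 mod 37 = 21 * (22 - 27) - 21 = 22

2P = (27, 22)


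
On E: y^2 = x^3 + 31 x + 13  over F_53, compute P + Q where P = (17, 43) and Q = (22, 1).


P != Q, so use the chord formula.
s = (y2 - y1) / (x2 - x1) = (11) / (5) mod 53 = 34
x3 = s^2 - x1 - x2 mod 53 = 34^2 - 17 - 22 = 4
y3 = s (x1 - x3) - y1 mod 53 = 34 * (17 - 4) - 43 = 28

P + Q = (4, 28)


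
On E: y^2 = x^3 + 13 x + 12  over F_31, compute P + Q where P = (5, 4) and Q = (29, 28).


P != Q, so use the chord formula.
s = (y2 - y1) / (x2 - x1) = (24) / (24) mod 31 = 1
x3 = s^2 - x1 - x2 mod 31 = 1^2 - 5 - 29 = 29
y3 = s (x1 - x3) - y1 mod 31 = 1 * (5 - 29) - 4 = 3

P + Q = (29, 3)
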